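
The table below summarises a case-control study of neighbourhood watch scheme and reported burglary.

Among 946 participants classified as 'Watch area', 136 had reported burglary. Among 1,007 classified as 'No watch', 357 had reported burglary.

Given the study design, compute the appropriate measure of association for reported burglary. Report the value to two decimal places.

From the description: a = 136, b = 810, c = 357, d = 650.
This is a case-control study: participants were sampled on outcome status, so risks in the source population cannot be estimated directly — relative risk is not valid here. The odds ratio is the appropriate measure.
OR = (a·d)/(b·c) = (136 × 650) / (810 × 357) = 88400 / 289170 = 0.30570

0.31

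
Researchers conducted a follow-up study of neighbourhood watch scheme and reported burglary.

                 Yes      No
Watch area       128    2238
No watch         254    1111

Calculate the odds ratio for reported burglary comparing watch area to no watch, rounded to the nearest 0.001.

0.250

Cells: a = 128, b = 2238, c = 254, d = 1111.
OR = (a·d)/(b·c) = (128 × 1111) / (2238 × 254) = 142208 / 568452 = 0.25017
Exposure is associated with lower odds of reported burglary (OR = 0.25 < 1).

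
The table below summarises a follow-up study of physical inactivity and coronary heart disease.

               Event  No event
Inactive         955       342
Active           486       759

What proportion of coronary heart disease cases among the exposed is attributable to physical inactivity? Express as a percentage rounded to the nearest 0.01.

Cells: a = 955, b = 342, c = 486, d = 759.
Risk in exposed = 955/1297 = 0.73631; risk in unexposed = 486/1245 = 0.39036.
RR = 0.73631/0.39036 = 1.88624
AR% = (RR − 1)/RR × 100 = (1.88624 − 1)/1.88624 × 100 = 46.9844%

46.98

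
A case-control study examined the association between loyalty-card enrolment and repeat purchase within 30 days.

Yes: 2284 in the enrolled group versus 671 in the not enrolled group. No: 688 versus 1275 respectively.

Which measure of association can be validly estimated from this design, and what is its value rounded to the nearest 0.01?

From the description: a = 2284, b = 688, c = 671, d = 1275.
This is a case-control study: participants were sampled on outcome status, so risks in the source population cannot be estimated directly — relative risk is not valid here. The odds ratio is the appropriate measure.
OR = (a·d)/(b·c) = (2284 × 1275) / (688 × 671) = 2912100 / 461648 = 6.30805

6.31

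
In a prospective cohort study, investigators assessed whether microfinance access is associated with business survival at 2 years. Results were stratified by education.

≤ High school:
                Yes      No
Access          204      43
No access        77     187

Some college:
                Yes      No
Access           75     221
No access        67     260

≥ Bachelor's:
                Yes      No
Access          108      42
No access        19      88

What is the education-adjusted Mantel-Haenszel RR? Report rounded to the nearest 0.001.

2.367

RR_MH = Σ(aᵢ·n₀ᵢ/nᵢ) / Σ(cᵢ·n₁ᵢ/nᵢ), with n₁ᵢ = aᵢ+bᵢ (exposed), n₀ᵢ = cᵢ+dᵢ (unexposed), nᵢ = n₁ᵢ+n₀ᵢ.
Stratum 1 (≤ High school): n₁ = 247, n₀ = 264, n = 511; a·n₀/n = 204·264/511 = 105.3933; c·n₁/n = 77·247/511 = 37.2192
Stratum 2 (Some college): n₁ = 296, n₀ = 327, n = 623; a·n₀/n = 75·327/623 = 39.3660; c·n₁/n = 67·296/623 = 31.8331
Stratum 3 (≥ Bachelor's): n₁ = 150, n₀ = 107, n = 257; a·n₀/n = 108·107/257 = 44.9650; c·n₁/n = 19·150/257 = 11.0895
RR_MH = (105.3933 + 39.3660 + 44.9650) / (37.2192 + 31.8331 + 11.0895) = 189.7243 / 80.1417 = 2.36736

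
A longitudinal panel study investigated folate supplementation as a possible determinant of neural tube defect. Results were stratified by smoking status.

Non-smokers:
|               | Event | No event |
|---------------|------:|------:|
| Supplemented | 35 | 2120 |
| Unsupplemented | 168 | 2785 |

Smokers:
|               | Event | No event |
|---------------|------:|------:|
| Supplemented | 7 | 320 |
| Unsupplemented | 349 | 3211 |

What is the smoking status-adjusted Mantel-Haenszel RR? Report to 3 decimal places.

0.266

RR_MH = Σ(aᵢ·n₀ᵢ/nᵢ) / Σ(cᵢ·n₁ᵢ/nᵢ), with n₁ᵢ = aᵢ+bᵢ (exposed), n₀ᵢ = cᵢ+dᵢ (unexposed), nᵢ = n₁ᵢ+n₀ᵢ.
Stratum 1 (Non-smokers): n₁ = 2155, n₀ = 2953, n = 5108; a·n₀/n = 35·2953/5108 = 20.2339; c·n₁/n = 168·2155/5108 = 70.8771
Stratum 2 (Smokers): n₁ = 327, n₀ = 3560, n = 3887; a·n₀/n = 7·3560/3887 = 6.4111; c·n₁/n = 349·327/3887 = 29.3602
RR_MH = (20.2339 + 6.4111) / (70.8771 + 29.3602) = 26.6451 / 100.2372 = 0.26582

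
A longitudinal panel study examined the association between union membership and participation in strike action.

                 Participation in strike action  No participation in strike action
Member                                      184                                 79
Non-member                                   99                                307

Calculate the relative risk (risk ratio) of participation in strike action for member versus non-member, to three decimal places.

Cells: a = 184, b = 79, c = 99, d = 307.
Risk in exposed = 184/263 = 0.69962; risk in unexposed = 99/406 = 0.24384.
RR = 0.69962 / 0.24384 = 2.86915
The risk among the exposed is 2.87 times that among the unexposed.

2.869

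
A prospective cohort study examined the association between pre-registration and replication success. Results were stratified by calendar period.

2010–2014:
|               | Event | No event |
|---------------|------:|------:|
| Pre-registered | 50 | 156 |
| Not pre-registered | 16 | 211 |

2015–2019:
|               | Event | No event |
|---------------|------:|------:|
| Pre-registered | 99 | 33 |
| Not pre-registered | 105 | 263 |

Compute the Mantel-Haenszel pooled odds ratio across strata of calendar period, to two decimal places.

OR_MH = Σ(aᵢdᵢ/nᵢ) / Σ(bᵢcᵢ/nᵢ), where nᵢ is the stratum total.
Stratum 1 (2010–2014): n = 433; a·d/n = 50·211/433 = 24.3649; b·c/n = 156·16/433 = 5.7644
Stratum 2 (2015–2019): n = 500; a·d/n = 99·263/500 = 52.0740; b·c/n = 33·105/500 = 6.9300
OR_MH = (24.3649 + 52.0740) / (5.7644 + 6.9300) = 76.4389 / 12.6944 = 6.02145

6.02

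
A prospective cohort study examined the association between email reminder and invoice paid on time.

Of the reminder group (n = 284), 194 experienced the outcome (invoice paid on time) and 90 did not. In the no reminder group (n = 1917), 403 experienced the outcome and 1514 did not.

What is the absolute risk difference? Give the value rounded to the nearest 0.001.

0.473

From the description: a = 194, b = 90, c = 403, d = 1514.
Risk in exposed = 194/284 = 0.683099; risk in unexposed = 403/1917 = 0.210224.
Risk difference = 0.683099 − 0.210224 = 0.472874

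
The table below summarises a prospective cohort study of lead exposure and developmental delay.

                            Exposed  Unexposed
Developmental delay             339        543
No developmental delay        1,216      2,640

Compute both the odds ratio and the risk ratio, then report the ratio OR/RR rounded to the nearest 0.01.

Reading the table with exposure as columns: a = 339 (Exposed, case), b = 1216 (Exposed, non-case), c = 543 (Unexposed, case), d = 2640.
OR = (339·2640)/(1216·543) = 894960/660288 = 1.35541
Risk in exposed = 339/1555 = 0.21801; risk in unexposed = 543/3183 = 0.17059; RR = 1.27793
OR/RR = 1.35541 / 1.27793 = 1.06063
The outcome is not rare, so the OR lies further from 1 than the RR.

1.06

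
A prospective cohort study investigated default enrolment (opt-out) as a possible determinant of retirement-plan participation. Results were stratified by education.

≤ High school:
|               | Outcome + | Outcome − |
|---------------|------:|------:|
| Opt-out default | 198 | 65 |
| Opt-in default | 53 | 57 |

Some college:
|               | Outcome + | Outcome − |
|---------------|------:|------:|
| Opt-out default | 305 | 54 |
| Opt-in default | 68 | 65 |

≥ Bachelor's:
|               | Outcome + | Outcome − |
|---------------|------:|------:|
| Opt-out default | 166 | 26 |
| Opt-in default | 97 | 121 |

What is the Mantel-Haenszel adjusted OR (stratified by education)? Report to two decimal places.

5.23

OR_MH = Σ(aᵢdᵢ/nᵢ) / Σ(bᵢcᵢ/nᵢ), where nᵢ is the stratum total.
Stratum 1 (≤ High school): n = 373; a·d/n = 198·57/373 = 30.2574; b·c/n = 65·53/373 = 9.2359
Stratum 2 (Some college): n = 492; a·d/n = 305·65/492 = 40.2947; b·c/n = 54·68/492 = 7.4634
Stratum 3 (≥ Bachelor's): n = 410; a·d/n = 166·121/410 = 48.9902; b·c/n = 26·97/410 = 6.1512
OR_MH = (30.2574 + 40.2947 + 48.9902) / (9.2359 + 7.4634 + 6.1512) = 119.5423 / 22.8506 = 5.23148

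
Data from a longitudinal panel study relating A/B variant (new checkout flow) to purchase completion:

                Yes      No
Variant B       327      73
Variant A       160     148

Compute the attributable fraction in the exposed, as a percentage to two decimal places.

36.45

Cells: a = 327, b = 73, c = 160, d = 148.
Risk in exposed = 327/400 = 0.81750; risk in unexposed = 160/308 = 0.51948.
RR = 0.81750/0.51948 = 1.57369
AR% = (RR − 1)/RR × 100 = (1.57369 − 1)/1.57369 × 100 = 36.4550%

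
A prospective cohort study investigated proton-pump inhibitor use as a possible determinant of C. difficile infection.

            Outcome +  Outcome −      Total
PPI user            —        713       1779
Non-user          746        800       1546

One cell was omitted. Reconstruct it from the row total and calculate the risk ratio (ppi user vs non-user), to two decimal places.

1.24

The missing cell is in the exposed row: 1779 − 713 = 1066.
So a = 1066, b = 713, c = 746, d = 800.
RR = [a/(a+b)] / [c/(c+d)] = (1066/1779) / (746/1546) = 0.59921/0.48254 = 1.24180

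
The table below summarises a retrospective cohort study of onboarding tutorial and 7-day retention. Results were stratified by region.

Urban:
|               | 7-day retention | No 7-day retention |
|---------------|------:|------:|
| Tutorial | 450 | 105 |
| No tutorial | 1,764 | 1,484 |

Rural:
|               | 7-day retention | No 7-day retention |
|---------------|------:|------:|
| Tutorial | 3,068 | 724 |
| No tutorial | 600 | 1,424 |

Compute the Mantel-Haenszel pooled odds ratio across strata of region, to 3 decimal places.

OR_MH = Σ(aᵢdᵢ/nᵢ) / Σ(bᵢcᵢ/nᵢ), where nᵢ is the stratum total.
Stratum 1 (Urban): n = 3803; a·d/n = 450·1484/3803 = 175.5982; b·c/n = 105·1764/3803 = 48.7037
Stratum 2 (Rural): n = 5816; a·d/n = 3068·1424/5816 = 751.1747; b·c/n = 724·600/5816 = 74.6905
OR_MH = (175.5982 + 751.1747) / (48.7037 + 74.6905) = 926.7729 / 123.3942 = 7.51067

7.511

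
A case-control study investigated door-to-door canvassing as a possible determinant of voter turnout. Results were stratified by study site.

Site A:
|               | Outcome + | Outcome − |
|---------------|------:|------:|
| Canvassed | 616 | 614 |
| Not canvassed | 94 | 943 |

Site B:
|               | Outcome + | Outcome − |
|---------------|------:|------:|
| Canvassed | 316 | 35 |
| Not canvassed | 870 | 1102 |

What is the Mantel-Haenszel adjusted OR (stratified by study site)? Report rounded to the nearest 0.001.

OR_MH = Σ(aᵢdᵢ/nᵢ) / Σ(bᵢcᵢ/nᵢ), where nᵢ is the stratum total.
Stratum 1 (Site A): n = 2267; a·d/n = 616·943/2267 = 256.2364; b·c/n = 614·94/2267 = 25.4592
Stratum 2 (Site B): n = 2323; a·d/n = 316·1102/2323 = 149.9062; b·c/n = 35·870/2323 = 13.1080
OR_MH = (256.2364 + 149.9062) / (25.4592 + 13.1080) = 406.1426 / 38.5672 = 10.53076

10.531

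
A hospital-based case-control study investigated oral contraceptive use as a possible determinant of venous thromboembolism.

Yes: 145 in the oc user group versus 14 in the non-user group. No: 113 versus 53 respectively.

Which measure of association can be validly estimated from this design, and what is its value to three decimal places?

From the description: a = 145, b = 113, c = 14, d = 53.
This is a hospital-based case-control study: participants were sampled on outcome status, so risks in the source population cannot be estimated directly — relative risk is not valid here. The odds ratio is the appropriate measure.
OR = (a·d)/(b·c) = (145 × 53) / (113 × 14) = 7685 / 1582 = 4.85777

4.858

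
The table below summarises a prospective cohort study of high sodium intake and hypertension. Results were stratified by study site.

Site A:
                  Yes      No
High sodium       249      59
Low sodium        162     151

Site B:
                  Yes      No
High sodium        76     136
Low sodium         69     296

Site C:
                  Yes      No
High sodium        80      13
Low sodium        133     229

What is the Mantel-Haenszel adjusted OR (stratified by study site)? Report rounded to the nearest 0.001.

OR_MH = Σ(aᵢdᵢ/nᵢ) / Σ(bᵢcᵢ/nᵢ), where nᵢ is the stratum total.
Stratum 1 (Site A): n = 621; a·d/n = 249·151/621 = 60.5459; b·c/n = 59·162/621 = 15.3913
Stratum 2 (Site B): n = 577; a·d/n = 76·296/577 = 38.9879; b·c/n = 136·69/577 = 16.2634
Stratum 3 (Site C): n = 455; a·d/n = 80·229/455 = 40.2637; b·c/n = 13·133/455 = 3.8000
OR_MH = (60.5459 + 38.9879 + 40.2637) / (15.3913 + 16.2634 + 3.8000) = 139.7975 / 35.4547 = 3.94299

3.943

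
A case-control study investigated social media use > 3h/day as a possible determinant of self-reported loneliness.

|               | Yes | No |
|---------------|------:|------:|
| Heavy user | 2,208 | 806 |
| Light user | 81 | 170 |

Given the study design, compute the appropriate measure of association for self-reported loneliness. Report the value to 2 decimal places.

5.75

Cells: a = 2208, b = 806, c = 81, d = 170.
This is a case-control study: participants were sampled on outcome status, so risks in the source population cannot be estimated directly — relative risk is not valid here. The odds ratio is the appropriate measure.
OR = (a·d)/(b·c) = (2208 × 170) / (806 × 81) = 375360 / 65286 = 5.74947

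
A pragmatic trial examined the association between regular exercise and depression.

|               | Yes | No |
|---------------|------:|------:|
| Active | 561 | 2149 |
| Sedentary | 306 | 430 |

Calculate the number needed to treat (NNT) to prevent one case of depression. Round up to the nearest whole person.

5

Risk in treated group = 561/2710 = 0.20701; risk in control = 306/736 = 0.41576.
Absolute risk reduction = 0.41576 − 0.20701 = 0.20875
NNT = 1 / ARR = 1 / 0.20875 = 4.790 → round up → 5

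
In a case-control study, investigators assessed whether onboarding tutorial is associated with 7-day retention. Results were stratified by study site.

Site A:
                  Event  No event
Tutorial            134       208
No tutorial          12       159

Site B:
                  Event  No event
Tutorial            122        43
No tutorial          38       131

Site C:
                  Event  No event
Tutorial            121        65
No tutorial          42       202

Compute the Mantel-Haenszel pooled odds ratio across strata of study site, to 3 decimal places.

OR_MH = Σ(aᵢdᵢ/nᵢ) / Σ(bᵢcᵢ/nᵢ), where nᵢ is the stratum total.
Stratum 1 (Site A): n = 513; a·d/n = 134·159/513 = 41.5322; b·c/n = 208·12/513 = 4.8655
Stratum 2 (Site B): n = 334; a·d/n = 122·131/334 = 47.8503; b·c/n = 43·38/334 = 4.8922
Stratum 3 (Site C): n = 430; a·d/n = 121·202/430 = 56.8419; b·c/n = 65·42/430 = 6.3488
OR_MH = (41.5322 + 47.8503 + 56.8419) / (4.8655 + 4.8922 + 6.3488) = 146.2243 / 16.1065 = 9.07856

9.079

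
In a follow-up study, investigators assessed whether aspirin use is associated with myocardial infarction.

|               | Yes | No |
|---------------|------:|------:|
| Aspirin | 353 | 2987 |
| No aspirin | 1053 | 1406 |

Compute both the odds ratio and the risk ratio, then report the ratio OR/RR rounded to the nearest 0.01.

Cells: a = 353, b = 2987, c = 1053, d = 1406.
OR = (353·1406)/(2987·1053) = 496318/3145311 = 0.15780
Risk in exposed = 353/3340 = 0.10569; risk in unexposed = 1053/2459 = 0.42822; RR = 0.24681
OR/RR = 0.15780 / 0.24681 = 0.63935
The outcome is not rare, so the OR lies further from 1 than the RR.

0.64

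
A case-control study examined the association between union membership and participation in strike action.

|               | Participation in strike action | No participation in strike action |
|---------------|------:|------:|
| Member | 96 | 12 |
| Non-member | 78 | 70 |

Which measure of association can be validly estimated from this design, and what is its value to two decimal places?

Cells: a = 96, b = 12, c = 78, d = 70.
This is a case-control study: participants were sampled on outcome status, so risks in the source population cannot be estimated directly — relative risk is not valid here. The odds ratio is the appropriate measure.
OR = (a·d)/(b·c) = (96 × 70) / (12 × 78) = 6720 / 936 = 7.17949

7.18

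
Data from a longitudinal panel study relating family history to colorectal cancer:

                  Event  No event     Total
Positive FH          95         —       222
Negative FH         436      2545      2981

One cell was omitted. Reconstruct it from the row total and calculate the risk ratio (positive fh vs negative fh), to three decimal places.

The missing cell is in the exposed row: 222 − 95 = 127.
So a = 95, b = 127, c = 436, d = 2545.
RR = [a/(a+b)] / [c/(c+d)] = (95/222) / (436/2981) = 0.42793/0.14626 = 2.92581

2.926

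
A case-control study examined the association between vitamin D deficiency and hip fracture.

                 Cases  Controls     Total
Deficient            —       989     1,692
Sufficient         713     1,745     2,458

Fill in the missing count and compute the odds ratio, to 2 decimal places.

The missing cell is in the exposed row: 1692 − 989 = 703.
So a = 703, b = 989, c = 713, d = 1745.
OR = (a·d)/(b·c) = (703 × 1745) / (989 × 713) = 1226735 / 705157 = 1.73966

1.74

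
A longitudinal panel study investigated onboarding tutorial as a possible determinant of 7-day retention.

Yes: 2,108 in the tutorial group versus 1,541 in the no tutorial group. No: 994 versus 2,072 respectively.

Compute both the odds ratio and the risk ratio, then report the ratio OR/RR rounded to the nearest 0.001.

From the description: a = 2108, b = 994, c = 1541, d = 2072.
OR = (2108·2072)/(994·1541) = 4367776/1531754 = 2.85149
Risk in exposed = 2108/3102 = 0.67956; risk in unexposed = 1541/3613 = 0.42652; RR = 1.59329
OR/RR = 2.85149 / 1.59329 = 1.78969
The outcome is not rare, so the OR lies further from 1 than the RR.

1.790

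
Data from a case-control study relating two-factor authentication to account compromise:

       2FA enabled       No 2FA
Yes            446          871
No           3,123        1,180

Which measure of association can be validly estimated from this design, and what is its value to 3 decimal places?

0.193

Reading the table with exposure as columns: a = 446 (2FA enabled, case), b = 3123 (2FA enabled, non-case), c = 871 (No 2FA, case), d = 1180.
This is a case-control study: participants were sampled on outcome status, so risks in the source population cannot be estimated directly — relative risk is not valid here. The odds ratio is the appropriate measure.
OR = (a·d)/(b·c) = (446 × 1180) / (3123 × 871) = 526280 / 2720133 = 0.19348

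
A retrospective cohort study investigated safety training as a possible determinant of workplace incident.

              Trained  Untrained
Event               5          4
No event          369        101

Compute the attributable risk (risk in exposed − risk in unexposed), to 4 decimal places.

Reading the table with exposure as columns: a = 5 (Trained, case), b = 369 (Trained, non-case), c = 4 (Untrained, case), d = 101.
Risk in exposed = 5/374 = 0.013369; risk in unexposed = 4/105 = 0.038095.
Risk difference = 0.013369 − 0.038095 = -0.024726

-0.0247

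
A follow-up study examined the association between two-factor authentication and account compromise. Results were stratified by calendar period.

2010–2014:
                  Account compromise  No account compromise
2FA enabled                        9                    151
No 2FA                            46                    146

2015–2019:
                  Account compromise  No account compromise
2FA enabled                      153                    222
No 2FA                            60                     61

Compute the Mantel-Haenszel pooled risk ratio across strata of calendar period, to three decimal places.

RR_MH = Σ(aᵢ·n₀ᵢ/nᵢ) / Σ(cᵢ·n₁ᵢ/nᵢ), with n₁ᵢ = aᵢ+bᵢ (exposed), n₀ᵢ = cᵢ+dᵢ (unexposed), nᵢ = n₁ᵢ+n₀ᵢ.
Stratum 1 (2010–2014): n₁ = 160, n₀ = 192, n = 352; a·n₀/n = 9·192/352 = 4.9091; c·n₁/n = 46·160/352 = 20.9091
Stratum 2 (2015–2019): n₁ = 375, n₀ = 121, n = 496; a·n₀/n = 153·121/496 = 37.3246; c·n₁/n = 60·375/496 = 45.3629
RR_MH = (4.9091 + 37.3246) / (20.9091 + 45.3629) = 42.2337 / 66.2720 = 0.63728

0.637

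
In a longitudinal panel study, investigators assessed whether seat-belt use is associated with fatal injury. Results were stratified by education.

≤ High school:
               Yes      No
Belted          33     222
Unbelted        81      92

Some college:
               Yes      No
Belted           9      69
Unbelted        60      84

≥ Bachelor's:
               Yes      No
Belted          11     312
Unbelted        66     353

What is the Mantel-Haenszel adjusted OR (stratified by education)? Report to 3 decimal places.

0.178

OR_MH = Σ(aᵢdᵢ/nᵢ) / Σ(bᵢcᵢ/nᵢ), where nᵢ is the stratum total.
Stratum 1 (≤ High school): n = 428; a·d/n = 33·92/428 = 7.0935; b·c/n = 222·81/428 = 42.0140
Stratum 2 (Some college): n = 222; a·d/n = 9·84/222 = 3.4054; b·c/n = 69·60/222 = 18.6486
Stratum 3 (≥ Bachelor's): n = 742; a·d/n = 11·353/742 = 5.2332; b·c/n = 312·66/742 = 27.7520
OR_MH = (7.0935 + 3.4054 + 5.2332) / (42.0140 + 18.6486 + 27.7520) = 15.7320 / 88.4147 = 0.17793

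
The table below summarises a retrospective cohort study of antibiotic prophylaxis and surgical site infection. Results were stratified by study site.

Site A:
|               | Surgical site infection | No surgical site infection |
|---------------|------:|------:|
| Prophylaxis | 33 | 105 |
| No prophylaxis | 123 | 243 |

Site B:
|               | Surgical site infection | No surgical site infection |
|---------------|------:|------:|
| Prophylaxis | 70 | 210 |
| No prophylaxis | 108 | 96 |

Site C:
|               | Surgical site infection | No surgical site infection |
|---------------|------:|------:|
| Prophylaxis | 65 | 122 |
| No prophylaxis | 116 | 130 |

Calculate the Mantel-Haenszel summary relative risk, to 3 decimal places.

RR_MH = Σ(aᵢ·n₀ᵢ/nᵢ) / Σ(cᵢ·n₁ᵢ/nᵢ), with n₁ᵢ = aᵢ+bᵢ (exposed), n₀ᵢ = cᵢ+dᵢ (unexposed), nᵢ = n₁ᵢ+n₀ᵢ.
Stratum 1 (Site A): n₁ = 138, n₀ = 366, n = 504; a·n₀/n = 33·366/504 = 23.9643; c·n₁/n = 123·138/504 = 33.6786
Stratum 2 (Site B): n₁ = 280, n₀ = 204, n = 484; a·n₀/n = 70·204/484 = 29.5041; c·n₁/n = 108·280/484 = 62.4793
Stratum 3 (Site C): n₁ = 187, n₀ = 246, n = 433; a·n₀/n = 65·246/433 = 36.9284; c·n₁/n = 116·187/433 = 50.0970
RR_MH = (23.9643 + 29.5041 + 36.9284) / (33.6786 + 62.4793 + 50.0970) = 90.3968 / 146.2549 = 0.61808

0.618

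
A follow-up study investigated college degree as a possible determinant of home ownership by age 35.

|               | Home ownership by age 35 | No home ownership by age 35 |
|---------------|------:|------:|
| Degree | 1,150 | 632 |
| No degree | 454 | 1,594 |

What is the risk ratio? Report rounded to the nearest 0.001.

Cells: a = 1150, b = 632, c = 454, d = 1594.
Risk in exposed = 1150/1782 = 0.64534; risk in unexposed = 454/2048 = 0.22168.
RR = 0.64534 / 0.22168 = 2.91115
The risk among the exposed is 2.91 times that among the unexposed.

2.911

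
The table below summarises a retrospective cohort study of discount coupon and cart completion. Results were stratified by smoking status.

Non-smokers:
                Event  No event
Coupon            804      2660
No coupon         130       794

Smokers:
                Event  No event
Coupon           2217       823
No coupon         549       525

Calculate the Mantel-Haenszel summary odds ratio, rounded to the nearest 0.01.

2.27

OR_MH = Σ(aᵢdᵢ/nᵢ) / Σ(bᵢcᵢ/nᵢ), where nᵢ is the stratum total.
Stratum 1 (Non-smokers): n = 4388; a·d/n = 804·794/4388 = 145.4822; b·c/n = 2660·130/4388 = 78.8058
Stratum 2 (Smokers): n = 4114; a·d/n = 2217·525/4114 = 282.9181; b·c/n = 823·549/4114 = 109.8267
OR_MH = (145.4822 + 282.9181) / (78.8058 + 109.8267) = 428.4003 / 188.6325 = 2.27108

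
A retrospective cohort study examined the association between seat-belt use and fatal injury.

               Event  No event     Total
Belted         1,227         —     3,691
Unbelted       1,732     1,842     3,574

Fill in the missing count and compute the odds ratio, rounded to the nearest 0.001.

The missing cell is in the exposed row: 3691 − 1227 = 2464.
So a = 1227, b = 2464, c = 1732, d = 1842.
OR = (a·d)/(b·c) = (1227 × 1842) / (2464 × 1732) = 2260134 / 4267648 = 0.52960

0.530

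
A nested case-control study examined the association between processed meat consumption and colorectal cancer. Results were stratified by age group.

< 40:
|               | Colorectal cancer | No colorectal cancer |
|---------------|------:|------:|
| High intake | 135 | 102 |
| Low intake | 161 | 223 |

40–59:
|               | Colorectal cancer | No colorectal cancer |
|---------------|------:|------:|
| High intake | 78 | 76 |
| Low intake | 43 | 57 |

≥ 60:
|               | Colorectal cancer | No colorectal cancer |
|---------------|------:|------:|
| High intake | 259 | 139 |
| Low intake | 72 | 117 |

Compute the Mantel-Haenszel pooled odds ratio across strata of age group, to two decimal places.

2.09

OR_MH = Σ(aᵢdᵢ/nᵢ) / Σ(bᵢcᵢ/nᵢ), where nᵢ is the stratum total.
Stratum 1 (< 40): n = 621; a·d/n = 135·223/621 = 48.4783; b·c/n = 102·161/621 = 26.4444
Stratum 2 (40–59): n = 254; a·d/n = 78·57/254 = 17.5039; b·c/n = 76·43/254 = 12.8661
Stratum 3 (≥ 60): n = 587; a·d/n = 259·117/587 = 51.6235; b·c/n = 139·72/587 = 17.0494
OR_MH = (48.4783 + 17.5039 + 51.6235) / (26.4444 + 12.8661 + 17.0494) = 117.6057 / 56.3600 = 2.08669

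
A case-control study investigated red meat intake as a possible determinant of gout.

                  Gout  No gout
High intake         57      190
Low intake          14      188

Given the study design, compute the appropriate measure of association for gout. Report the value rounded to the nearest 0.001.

Cells: a = 57, b = 190, c = 14, d = 188.
This is a case-control study: participants were sampled on outcome status, so risks in the source population cannot be estimated directly — relative risk is not valid here. The odds ratio is the appropriate measure.
OR = (a·d)/(b·c) = (57 × 188) / (190 × 14) = 10716 / 2660 = 4.02857

4.029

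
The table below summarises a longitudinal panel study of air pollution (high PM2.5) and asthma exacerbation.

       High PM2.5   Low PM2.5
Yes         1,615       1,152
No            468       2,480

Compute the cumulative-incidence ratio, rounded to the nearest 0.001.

2.444

Reading the table with exposure as columns: a = 1615 (High PM2.5, case), b = 468 (High PM2.5, non-case), c = 1152 (Low PM2.5, case), d = 2480.
Risk in exposed = 1615/2083 = 0.77532; risk in unexposed = 1152/3632 = 0.31718.
RR = 0.77532 / 0.31718 = 2.44442
The risk among the exposed is 2.44 times that among the unexposed.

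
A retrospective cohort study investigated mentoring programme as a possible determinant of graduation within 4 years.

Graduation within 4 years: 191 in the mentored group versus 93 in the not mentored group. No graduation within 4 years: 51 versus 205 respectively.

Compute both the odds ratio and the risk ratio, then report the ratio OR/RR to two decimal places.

From the description: a = 191, b = 51, c = 93, d = 205.
OR = (191·205)/(51·93) = 39155/4743 = 8.25532
Risk in exposed = 191/242 = 0.78926; risk in unexposed = 93/298 = 0.31208; RR = 2.52901
OR/RR = 8.25532 / 2.52901 = 3.26425
The outcome is not rare, so the OR lies further from 1 than the RR.

3.26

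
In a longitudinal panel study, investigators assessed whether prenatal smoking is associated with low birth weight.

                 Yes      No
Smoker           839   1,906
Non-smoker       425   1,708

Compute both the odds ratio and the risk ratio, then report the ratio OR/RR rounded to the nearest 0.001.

1.153

Cells: a = 839, b = 1906, c = 425, d = 1708.
OR = (839·1708)/(1906·425) = 1433012/810050 = 1.76904
Risk in exposed = 839/2745 = 0.30565; risk in unexposed = 425/2133 = 0.19925; RR = 1.53399
OR/RR = 1.76904 / 1.53399 = 1.15323
The outcome is not rare, so the OR lies further from 1 than the RR.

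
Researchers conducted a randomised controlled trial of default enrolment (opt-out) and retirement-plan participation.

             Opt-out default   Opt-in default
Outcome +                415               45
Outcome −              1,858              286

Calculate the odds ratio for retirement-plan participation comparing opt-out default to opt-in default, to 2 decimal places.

Reading the table with exposure as columns: a = 415 (Opt-out default, case), b = 1858 (Opt-out default, non-case), c = 45 (Opt-in default, case), d = 286.
OR = (a·d)/(b·c) = (415 × 286) / (1858 × 45) = 118690 / 83610 = 1.41957
The odds of retirement-plan participation are about 1.42 times as high in the opt-out default group.

1.42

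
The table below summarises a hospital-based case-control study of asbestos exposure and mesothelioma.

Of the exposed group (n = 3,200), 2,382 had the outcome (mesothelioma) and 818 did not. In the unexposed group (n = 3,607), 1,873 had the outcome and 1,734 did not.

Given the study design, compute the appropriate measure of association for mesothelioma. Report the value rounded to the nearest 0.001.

From the description: a = 2382, b = 818, c = 1873, d = 1734.
This is a hospital-based case-control study: participants were sampled on outcome status, so risks in the source population cannot be estimated directly — relative risk is not valid here. The odds ratio is the appropriate measure.
OR = (a·d)/(b·c) = (2382 × 1734) / (818 × 1873) = 4130388 / 1532114 = 2.69588

2.696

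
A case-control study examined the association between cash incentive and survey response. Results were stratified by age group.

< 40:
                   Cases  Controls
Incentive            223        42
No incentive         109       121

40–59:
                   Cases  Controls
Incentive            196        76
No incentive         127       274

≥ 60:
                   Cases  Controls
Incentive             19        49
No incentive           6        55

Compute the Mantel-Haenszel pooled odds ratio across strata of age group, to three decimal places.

OR_MH = Σ(aᵢdᵢ/nᵢ) / Σ(bᵢcᵢ/nᵢ), where nᵢ is the stratum total.
Stratum 1 (< 40): n = 495; a·d/n = 223·121/495 = 54.5111; b·c/n = 42·109/495 = 9.2485
Stratum 2 (40–59): n = 673; a·d/n = 196·274/673 = 79.7979; b·c/n = 76·127/673 = 14.3418
Stratum 3 (≥ 60): n = 129; a·d/n = 19·55/129 = 8.1008; b·c/n = 49·6/129 = 2.2791
OR_MH = (54.5111 + 79.7979 + 8.1008) / (9.2485 + 14.3418 + 2.2791) = 142.4098 / 25.8693 = 5.50497

5.505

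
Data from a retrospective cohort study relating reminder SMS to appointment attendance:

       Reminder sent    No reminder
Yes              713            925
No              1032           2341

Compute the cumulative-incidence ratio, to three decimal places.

Reading the table with exposure as columns: a = 713 (Reminder sent, case), b = 1032 (Reminder sent, non-case), c = 925 (No reminder, case), d = 2341.
Risk in exposed = 713/1745 = 0.40860; risk in unexposed = 925/3266 = 0.28322.
RR = 0.40860 / 0.28322 = 1.44268
The risk among the exposed is 1.44 times that among the unexposed.

1.443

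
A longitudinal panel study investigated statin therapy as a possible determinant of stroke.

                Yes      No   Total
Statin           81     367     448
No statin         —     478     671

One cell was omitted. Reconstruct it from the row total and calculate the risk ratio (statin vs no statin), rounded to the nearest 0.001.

The missing cell is in the unexposed row: 671 − 478 = 193.
So a = 81, b = 367, c = 193, d = 478.
RR = [a/(a+b)] / [c/(c+d)] = (81/448) / (193/671) = 0.18080/0.28763 = 0.62860

0.629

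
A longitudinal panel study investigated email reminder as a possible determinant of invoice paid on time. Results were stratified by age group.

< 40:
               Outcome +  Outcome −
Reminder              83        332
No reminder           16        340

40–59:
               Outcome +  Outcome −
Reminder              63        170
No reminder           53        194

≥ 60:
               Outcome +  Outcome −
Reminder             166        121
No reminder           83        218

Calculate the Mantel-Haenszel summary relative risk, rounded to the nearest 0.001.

RR_MH = Σ(aᵢ·n₀ᵢ/nᵢ) / Σ(cᵢ·n₁ᵢ/nᵢ), with n₁ᵢ = aᵢ+bᵢ (exposed), n₀ᵢ = cᵢ+dᵢ (unexposed), nᵢ = n₁ᵢ+n₀ᵢ.
Stratum 1 (< 40): n₁ = 415, n₀ = 356, n = 771; a·n₀/n = 83·356/771 = 38.3243; c·n₁/n = 16·415/771 = 8.6122
Stratum 2 (40–59): n₁ = 233, n₀ = 247, n = 480; a·n₀/n = 63·247/480 = 32.4188; c·n₁/n = 53·233/480 = 25.7271
Stratum 3 (≥ 60): n₁ = 287, n₀ = 301, n = 588; a·n₀/n = 166·301/588 = 84.9762; c·n₁/n = 83·287/588 = 40.5119
RR_MH = (38.3243 + 32.4188 + 84.9762) / (8.6122 + 25.7271 + 40.5119) = 155.7192 / 74.8512 = 2.08038

2.080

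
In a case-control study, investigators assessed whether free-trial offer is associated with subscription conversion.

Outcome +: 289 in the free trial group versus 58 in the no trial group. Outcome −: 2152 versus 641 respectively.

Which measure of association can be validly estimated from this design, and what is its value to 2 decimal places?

From the description: a = 289, b = 2152, c = 58, d = 641.
This is a case-control study: participants were sampled on outcome status, so risks in the source population cannot be estimated directly — relative risk is not valid here. The odds ratio is the appropriate measure.
OR = (a·d)/(b·c) = (289 × 641) / (2152 × 58) = 185249 / 124816 = 1.48418

1.48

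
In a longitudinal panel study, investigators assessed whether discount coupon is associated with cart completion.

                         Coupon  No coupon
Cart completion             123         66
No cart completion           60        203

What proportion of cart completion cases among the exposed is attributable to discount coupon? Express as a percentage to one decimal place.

Reading the table with exposure as columns: a = 123 (Coupon, case), b = 60 (Coupon, non-case), c = 66 (No coupon, case), d = 203.
Risk in exposed = 123/183 = 0.67213; risk in unexposed = 66/269 = 0.24535.
RR = 0.67213/0.24535 = 2.73944
AR% = (RR − 1)/RR × 100 = (2.73944 − 1)/2.73944 × 100 = 63.4962%

63.5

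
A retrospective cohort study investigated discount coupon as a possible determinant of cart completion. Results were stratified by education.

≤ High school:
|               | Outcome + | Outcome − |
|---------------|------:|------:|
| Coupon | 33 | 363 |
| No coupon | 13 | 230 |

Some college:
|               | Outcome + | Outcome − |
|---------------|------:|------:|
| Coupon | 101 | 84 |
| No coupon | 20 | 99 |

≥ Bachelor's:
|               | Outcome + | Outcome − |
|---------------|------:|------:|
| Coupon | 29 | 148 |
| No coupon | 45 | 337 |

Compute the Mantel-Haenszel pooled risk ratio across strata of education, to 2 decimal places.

2.09

RR_MH = Σ(aᵢ·n₀ᵢ/nᵢ) / Σ(cᵢ·n₁ᵢ/nᵢ), with n₁ᵢ = aᵢ+bᵢ (exposed), n₀ᵢ = cᵢ+dᵢ (unexposed), nᵢ = n₁ᵢ+n₀ᵢ.
Stratum 1 (≤ High school): n₁ = 396, n₀ = 243, n = 639; a·n₀/n = 33·243/639 = 12.5493; c·n₁/n = 13·396/639 = 8.0563
Stratum 2 (Some college): n₁ = 185, n₀ = 119, n = 304; a·n₀/n = 101·119/304 = 39.5362; c·n₁/n = 20·185/304 = 12.1711
Stratum 3 (≥ Bachelor's): n₁ = 177, n₀ = 382, n = 559; a·n₀/n = 29·382/559 = 19.8175; c·n₁/n = 45·177/559 = 14.2487
RR_MH = (12.5493 + 39.5362 + 19.8175) / (8.0563 + 12.1711 + 14.2487) = 71.9030 / 34.4760 = 2.08559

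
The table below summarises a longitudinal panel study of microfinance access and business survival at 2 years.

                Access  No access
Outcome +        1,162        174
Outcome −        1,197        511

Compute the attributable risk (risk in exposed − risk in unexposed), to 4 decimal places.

0.2386

Reading the table with exposure as columns: a = 1162 (Access, case), b = 1197 (Access, non-case), c = 174 (No access, case), d = 511.
Risk in exposed = 1162/2359 = 0.492582; risk in unexposed = 174/685 = 0.254015.
Risk difference = 0.492582 − 0.254015 = 0.238567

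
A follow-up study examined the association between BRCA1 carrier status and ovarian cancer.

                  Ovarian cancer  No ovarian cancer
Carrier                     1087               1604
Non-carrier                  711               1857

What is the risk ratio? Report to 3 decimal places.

Cells: a = 1087, b = 1604, c = 711, d = 1857.
Risk in exposed = 1087/2691 = 0.40394; risk in unexposed = 711/2568 = 0.27687.
RR = 0.40394 / 0.27687 = 1.45895
The risk among the exposed is 1.46 times that among the unexposed.

1.459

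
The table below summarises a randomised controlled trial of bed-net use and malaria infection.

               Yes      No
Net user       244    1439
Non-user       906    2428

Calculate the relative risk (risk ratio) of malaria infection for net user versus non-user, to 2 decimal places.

Cells: a = 244, b = 1439, c = 906, d = 2428.
Risk in exposed = 244/1683 = 0.14498; risk in unexposed = 906/3334 = 0.27175.
RR = 0.14498 / 0.27175 = 0.53351
The risk is 47% lower among the exposed than among the unexposed.

0.53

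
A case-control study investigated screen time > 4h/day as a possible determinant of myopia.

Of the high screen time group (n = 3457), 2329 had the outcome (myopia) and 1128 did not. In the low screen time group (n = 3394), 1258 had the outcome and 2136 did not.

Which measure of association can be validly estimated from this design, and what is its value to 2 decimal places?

From the description: a = 2329, b = 1128, c = 1258, d = 2136.
This is a case-control study: participants were sampled on outcome status, so risks in the source population cannot be estimated directly — relative risk is not valid here. The odds ratio is the appropriate measure.
OR = (a·d)/(b·c) = (2329 × 2136) / (1128 × 1258) = 4974744 / 1419024 = 3.50575

3.51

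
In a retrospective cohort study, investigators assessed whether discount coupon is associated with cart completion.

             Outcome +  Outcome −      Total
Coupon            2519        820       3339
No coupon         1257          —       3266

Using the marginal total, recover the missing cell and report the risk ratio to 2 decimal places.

The missing cell is in the unexposed row: 3266 − 1257 = 2009.
So a = 2519, b = 820, c = 1257, d = 2009.
RR = [a/(a+b)] / [c/(c+d)] = (2519/3339) / (1257/3266) = 0.75442/0.38487 = 1.96017

1.96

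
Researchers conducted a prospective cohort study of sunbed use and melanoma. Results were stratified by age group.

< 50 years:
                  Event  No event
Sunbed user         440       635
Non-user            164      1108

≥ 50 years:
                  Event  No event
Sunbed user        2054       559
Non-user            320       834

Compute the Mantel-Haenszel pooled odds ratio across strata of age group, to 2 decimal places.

OR_MH = Σ(aᵢdᵢ/nᵢ) / Σ(bᵢcᵢ/nᵢ), where nᵢ is the stratum total.
Stratum 1 (< 50 years): n = 2347; a·d/n = 440·1108/2347 = 207.7205; b·c/n = 635·164/2347 = 44.3715
Stratum 2 (≥ 50 years): n = 3767; a·d/n = 2054·834/3767 = 454.7481; b·c/n = 559·320/3767 = 47.4861
OR_MH = (207.7205 + 454.7481) / (44.3715 + 47.4861) = 662.4686 / 91.8576 = 7.21191

7.21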